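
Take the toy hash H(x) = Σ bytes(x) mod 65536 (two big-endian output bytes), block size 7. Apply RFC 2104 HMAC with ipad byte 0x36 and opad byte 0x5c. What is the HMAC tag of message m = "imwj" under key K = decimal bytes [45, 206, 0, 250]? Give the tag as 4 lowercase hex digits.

Key decimal bytes [45, 206, 0, 250] = 2d ce 00 fa is 4 bytes ≤ B = 7; zero-pad to 7 bytes: K' = 2d ce 00 fa 00 00 00.
K' ⊕ ipad = 1b f8 36 cc 36 36 36.  K' ⊕ opad = 71 92 5c a6 5c 5c 5c.
Inner input = (K'⊕ipad) ∥ m = 1b f8 36 cc 36 36 36 ∥ 69 6d 77 6a.
Inner hash: sum = 27+248+54+204+54+54+54+105+109+119+106 = 1134 → 04 6e.
Outer input = (K'⊕opad) ∥ inner = 71 92 5c a6 5c 5c 5c ∥ 04 6e.
Outer hash (tag): sum = 113+146+92+166+92+92+92+4+110 = 907 → 03 8b.

038b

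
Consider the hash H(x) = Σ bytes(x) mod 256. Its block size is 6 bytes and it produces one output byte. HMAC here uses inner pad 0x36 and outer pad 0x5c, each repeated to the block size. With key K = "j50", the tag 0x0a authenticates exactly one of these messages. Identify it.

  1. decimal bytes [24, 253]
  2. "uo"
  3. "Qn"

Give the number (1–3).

Key "j50" = 6a 35 30 is 3 bytes ≤ B = 6; zero-pad to 6 bytes: K' = 6a 35 30 00 00 00.
K' ⊕ ipad = 5c 03 06 36 36 36; K' ⊕ opad = 36 69 6c 5c 5c 5c.
m1: inner = H(5c 03 06 36 36 36 18 fd) = 1c; tag = H(36 69 6c 5c 5c 5c 1c) = 3b
m2: inner = H(5c 03 06 36 36 36 75 6f) = eb; tag = H(36 69 6c 5c 5c 5c eb) = 0a ← matches
m3: inner = H(5c 03 06 36 36 36 51 6e) = c6; tag = H(36 69 6c 5c 5c 5c c6) = e5

2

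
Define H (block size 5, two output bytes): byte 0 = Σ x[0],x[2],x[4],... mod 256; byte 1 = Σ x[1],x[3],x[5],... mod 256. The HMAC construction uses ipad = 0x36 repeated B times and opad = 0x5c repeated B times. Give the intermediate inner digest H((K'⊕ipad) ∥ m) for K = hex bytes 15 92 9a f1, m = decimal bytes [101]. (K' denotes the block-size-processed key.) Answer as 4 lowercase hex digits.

05d0

Key hex bytes 15 92 9a f1 is 4 bytes ≤ B = 5; zero-pad to 5 bytes: K' = 15 92 9a f1 00.
K' ⊕ ipad = 23 a4 ac c7 36.
Inner input = 23 a4 ac c7 36 ∥ 65.
Inner hash: even-index sum = 261 mod 256 = 5; odd-index sum = 464 mod 256 = 208 → 05 d0.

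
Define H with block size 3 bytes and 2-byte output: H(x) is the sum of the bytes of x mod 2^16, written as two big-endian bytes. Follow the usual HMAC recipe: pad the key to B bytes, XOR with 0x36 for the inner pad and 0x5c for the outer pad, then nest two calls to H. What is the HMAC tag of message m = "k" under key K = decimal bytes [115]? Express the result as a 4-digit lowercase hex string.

Key decimal bytes [115] = 73 is 1 byte ≤ B = 3; zero-pad to 3 bytes: K' = 73 00 00.
K' ⊕ ipad = 45 36 36.  K' ⊕ opad = 2f 5c 5c.
Inner input = (K'⊕ipad) ∥ m = 45 36 36 ∥ 6b.
Inner hash: sum = 69+54+54+107 = 284 → 01 1c.
Outer input = (K'⊕opad) ∥ inner = 2f 5c 5c ∥ 01 1c.
Outer hash (tag): sum = 47+92+92+1+28 = 260 → 01 04.

0104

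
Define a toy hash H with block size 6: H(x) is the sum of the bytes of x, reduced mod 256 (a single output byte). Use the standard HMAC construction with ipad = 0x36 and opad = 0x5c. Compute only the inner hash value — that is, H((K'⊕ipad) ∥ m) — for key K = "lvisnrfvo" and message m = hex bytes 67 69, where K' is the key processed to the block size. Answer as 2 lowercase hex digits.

bd

Key "lvisnrfvo" = 6c 76 69 73 6e 72 66 76 6f is 9 bytes > B = 6, so hash it first: H(key) = e9, then zero-pad to 6 bytes: K' = e9 00 00 00 00 00.
K' ⊕ ipad = df 36 36 36 36 36.
Inner input = df 36 36 36 36 36 ∥ 67 69.
Inner hash: sum = 223+54+54+54+54+54+103+105 = 701; mod 256 = 189 → bd.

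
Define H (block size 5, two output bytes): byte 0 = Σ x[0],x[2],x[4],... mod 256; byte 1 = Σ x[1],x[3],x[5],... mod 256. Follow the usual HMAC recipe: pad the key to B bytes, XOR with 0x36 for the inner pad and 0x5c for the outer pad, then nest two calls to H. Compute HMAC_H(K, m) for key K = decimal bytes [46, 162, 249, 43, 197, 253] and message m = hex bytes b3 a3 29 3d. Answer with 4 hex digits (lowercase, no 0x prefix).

7618

Key decimal bytes [46, 162, 249, 43, 197, 253] = 2e a2 f9 2b c5 fd is 6 bytes > B = 5, so hash it first: H(key) = ec ca, then zero-pad to 5 bytes: K' = ec ca 00 00 00.
K' ⊕ ipad = da fc 36 36 36.  K' ⊕ opad = b0 96 5c 5c 5c.
Inner input = (K'⊕ipad) ∥ m = da fc 36 36 36 ∥ b3 a3 29 3d.
Inner hash: even-index sum = 550 mod 256 = 38; odd-index sum = 526 mod 256 = 14 → 26 0e.
Outer input = (K'⊕opad) ∥ inner = b0 96 5c 5c 5c ∥ 26 0e.
Outer hash (tag): even-index sum = 374 mod 256 = 118; odd-index sum = 280 mod 256 = 24 → 76 18.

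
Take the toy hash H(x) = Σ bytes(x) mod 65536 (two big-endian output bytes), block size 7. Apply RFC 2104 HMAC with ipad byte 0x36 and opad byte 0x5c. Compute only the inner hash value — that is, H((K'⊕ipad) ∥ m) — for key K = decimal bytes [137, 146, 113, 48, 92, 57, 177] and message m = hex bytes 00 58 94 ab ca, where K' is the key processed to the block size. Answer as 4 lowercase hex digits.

0511

Key decimal bytes [137, 146, 113, 48, 92, 57, 177] = 89 92 71 30 5c 39 b1 is exactly B = 7 bytes: K' = 89 92 71 30 5c 39 b1.
K' ⊕ ipad = bf a4 47 06 6a 0f 87.
Inner input = bf a4 47 06 6a 0f 87 ∥ 00 58 94 ab ca.
Inner hash: sum = 191+164+71+6+106+15+135+0+88+148+171+202 = 1297 → 05 11.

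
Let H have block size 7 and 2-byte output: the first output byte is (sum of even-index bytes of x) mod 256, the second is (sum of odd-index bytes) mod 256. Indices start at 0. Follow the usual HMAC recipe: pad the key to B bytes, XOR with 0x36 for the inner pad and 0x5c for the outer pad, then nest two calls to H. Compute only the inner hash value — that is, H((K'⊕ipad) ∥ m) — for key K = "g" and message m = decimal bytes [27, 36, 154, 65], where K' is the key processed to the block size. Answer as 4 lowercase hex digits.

5857

Key "g" = 67 is 1 byte ≤ B = 7; zero-pad to 7 bytes: K' = 67 00 00 00 00 00 00.
K' ⊕ ipad = 51 36 36 36 36 36 36.
Inner input = 51 36 36 36 36 36 36 ∥ 1b 24 9a 41.
Inner hash: even-index sum = 344 mod 256 = 88; odd-index sum = 343 mod 256 = 87 → 58 57.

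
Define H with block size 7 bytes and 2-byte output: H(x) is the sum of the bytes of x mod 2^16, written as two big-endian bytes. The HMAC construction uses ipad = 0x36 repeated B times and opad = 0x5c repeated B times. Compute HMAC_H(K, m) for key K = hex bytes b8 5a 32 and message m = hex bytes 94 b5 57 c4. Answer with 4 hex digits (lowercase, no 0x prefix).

0306

Key hex bytes b8 5a 32 is 3 bytes ≤ B = 7; zero-pad to 7 bytes: K' = b8 5a 32 00 00 00 00.
K' ⊕ ipad = 8e 6c 04 36 36 36 36.  K' ⊕ opad = e4 06 6e 5c 5c 5c 5c.
Inner input = (K'⊕ipad) ∥ m = 8e 6c 04 36 36 36 36 ∥ 94 b5 57 c4.
Inner hash: sum = 142+108+4+54+54+54+54+148+181+87+196 = 1082 → 04 3a.
Outer input = (K'⊕opad) ∥ inner = e4 06 6e 5c 5c 5c 5c ∥ 04 3a.
Outer hash (tag): sum = 228+6+110+92+92+92+92+4+58 = 774 → 03 06.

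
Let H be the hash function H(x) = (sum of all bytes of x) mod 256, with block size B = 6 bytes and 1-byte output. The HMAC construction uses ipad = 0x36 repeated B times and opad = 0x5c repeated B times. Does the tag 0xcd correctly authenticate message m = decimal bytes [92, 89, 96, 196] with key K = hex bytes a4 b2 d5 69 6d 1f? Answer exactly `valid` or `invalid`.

valid

Key hex bytes a4 b2 d5 69 6d 1f is exactly B = 6 bytes: K' = a4 b2 d5 69 6d 1f.
K' ⊕ ipad = 92 84 e3 5f 5b 29; K' ⊕ opad = f8 ee 89 35 31 43.
Inner hash: sum = 146+132+227+95+91+41+92+89+96+196 = 1205; mod 256 = 181 → b5.
Outer hash (recomputed tag): sum = 248+238+137+53+49+67+181 = 973; mod 256 = 205 → cd.
Recomputed tag = cd; claimed = cd → match.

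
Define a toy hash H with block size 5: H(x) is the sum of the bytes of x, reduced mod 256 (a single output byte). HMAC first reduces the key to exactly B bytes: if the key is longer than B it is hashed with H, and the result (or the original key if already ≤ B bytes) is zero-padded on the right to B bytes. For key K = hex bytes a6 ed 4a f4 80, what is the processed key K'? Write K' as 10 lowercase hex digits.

Key hex bytes a6 ed 4a f4 80 is exactly B = 5 bytes: K' = a6 ed 4a f4 80.

a6ed4af480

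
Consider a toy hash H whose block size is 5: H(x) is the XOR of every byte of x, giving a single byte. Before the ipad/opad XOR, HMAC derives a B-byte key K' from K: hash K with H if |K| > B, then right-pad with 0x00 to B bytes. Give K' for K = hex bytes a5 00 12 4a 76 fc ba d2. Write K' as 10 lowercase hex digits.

1f00000000

|K| = 8 > B = 5, so first hash the key.
H(K): XOR a5⊕00⊕12⊕4a⊕76⊕fc⊕ba⊕d2 = 1f.
Zero-pad H(K) = 1f to 5 bytes: K' = 1f 00 00 00 00.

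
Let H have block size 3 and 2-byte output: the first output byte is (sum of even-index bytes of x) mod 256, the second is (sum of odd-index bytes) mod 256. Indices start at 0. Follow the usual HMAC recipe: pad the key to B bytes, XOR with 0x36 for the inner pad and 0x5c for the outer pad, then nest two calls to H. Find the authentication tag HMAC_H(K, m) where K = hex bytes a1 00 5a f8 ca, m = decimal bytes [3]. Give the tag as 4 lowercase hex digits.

Key hex bytes a1 00 5a f8 ca is 5 bytes > B = 3, so hash it first: H(key) = c5 f8, then zero-pad to 3 bytes: K' = c5 f8 00.
K' ⊕ ipad = f3 ce 36.  K' ⊕ opad = 99 a4 5c.
Inner input = (K'⊕ipad) ∥ m = f3 ce 36 ∥ 03.
Inner hash: even-index sum = 297 mod 256 = 41; odd-index sum = 209 mod 256 = 209 → 29 d1.
Outer input = (K'⊕opad) ∥ inner = 99 a4 5c ∥ 29 d1.
Outer hash (tag): even-index sum = 454 mod 256 = 198; odd-index sum = 205 mod 256 = 205 → c6 cd.

c6cd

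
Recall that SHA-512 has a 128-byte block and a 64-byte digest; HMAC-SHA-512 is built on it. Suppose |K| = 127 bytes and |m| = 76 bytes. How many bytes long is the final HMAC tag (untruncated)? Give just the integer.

The tag is one SHA-512 digest: 64 bytes.

64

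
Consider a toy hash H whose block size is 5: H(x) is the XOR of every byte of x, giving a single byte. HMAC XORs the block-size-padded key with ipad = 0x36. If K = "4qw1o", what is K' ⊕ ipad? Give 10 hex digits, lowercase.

0247410759

Key "4qw1o" = 34 71 77 31 6f is exactly B = 5 bytes: K' = 34 71 77 31 6f.
XOR each byte with 0x36: 34⊕36=02, 71⊕36=47, 77⊕36=41, 31⊕36=07, 6f⊕36=59.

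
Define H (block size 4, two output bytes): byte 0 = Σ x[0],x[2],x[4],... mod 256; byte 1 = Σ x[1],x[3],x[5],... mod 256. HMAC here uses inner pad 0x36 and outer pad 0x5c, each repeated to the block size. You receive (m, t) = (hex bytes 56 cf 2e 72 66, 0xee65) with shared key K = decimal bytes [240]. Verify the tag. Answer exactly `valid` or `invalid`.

Key decimal bytes [240] = f0 is 1 byte ≤ B = 4; zero-pad to 4 bytes: K' = f0 00 00 00.
K' ⊕ ipad = c6 36 36 36; K' ⊕ opad = ac 5c 5c 5c.
Inner hash: even-index sum = 486 mod 256 = 230; odd-index sum = 429 mod 256 = 173 → e6 ad.
Outer hash (recomputed tag): even-index sum = 494 mod 256 = 238; odd-index sum = 357 mod 256 = 101 → ee 65.
Recomputed tag = ee65; claimed = ee65 → match.

valid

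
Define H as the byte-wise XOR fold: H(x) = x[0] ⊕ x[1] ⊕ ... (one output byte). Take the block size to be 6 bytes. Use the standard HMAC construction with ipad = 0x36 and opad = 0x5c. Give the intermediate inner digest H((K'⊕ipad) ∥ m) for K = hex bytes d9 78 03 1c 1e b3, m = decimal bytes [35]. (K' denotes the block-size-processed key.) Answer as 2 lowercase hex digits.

Key hex bytes d9 78 03 1c 1e b3 is exactly B = 6 bytes: K' = d9 78 03 1c 1e b3.
K' ⊕ ipad = ef 4e 35 2a 28 85.
Inner input = ef 4e 35 2a 28 85 ∥ 23.
Inner hash: XOR ef⊕4e⊕35⊕2a⊕28⊕85⊕23 = 30.

30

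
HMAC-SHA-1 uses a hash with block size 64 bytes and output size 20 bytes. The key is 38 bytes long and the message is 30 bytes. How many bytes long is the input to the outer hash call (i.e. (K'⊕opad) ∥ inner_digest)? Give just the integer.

84

Key is 38 ≤ 64 bytes, zero-padded: |K'| = 64.
Outer input = (K'⊕opad) ∥ H(inner) → 64 + 20 = 84 bytes.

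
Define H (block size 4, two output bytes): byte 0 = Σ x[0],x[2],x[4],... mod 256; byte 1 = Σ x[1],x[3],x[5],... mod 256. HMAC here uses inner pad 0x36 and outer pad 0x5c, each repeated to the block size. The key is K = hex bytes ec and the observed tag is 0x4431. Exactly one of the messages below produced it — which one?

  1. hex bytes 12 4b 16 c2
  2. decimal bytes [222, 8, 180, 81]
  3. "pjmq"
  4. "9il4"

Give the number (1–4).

1

Key hex bytes ec is 1 byte ≤ B = 4; zero-pad to 4 bytes: K' = ec 00 00 00.
K' ⊕ ipad = da 36 36 36; K' ⊕ opad = b0 5c 5c 5c.
m1: inner = H(da 36 36 36 12 4b 16 c2) = 38 79; tag = H(b0 5c 5c 5c 38 79) = 4431 ← matches
m2: inner = H(da 36 36 36 de 08 b4 51) = a2 c5; tag = H(b0 5c 5c 5c a2 c5) = ae7d
m3: inner = H(da 36 36 36 70 6a 6d 71) = ed 47; tag = H(b0 5c 5c 5c ed 47) = f9ff
m4: inner = H(da 36 36 36 39 69 6c 34) = b5 09; tag = H(b0 5c 5c 5c b5 09) = c1c1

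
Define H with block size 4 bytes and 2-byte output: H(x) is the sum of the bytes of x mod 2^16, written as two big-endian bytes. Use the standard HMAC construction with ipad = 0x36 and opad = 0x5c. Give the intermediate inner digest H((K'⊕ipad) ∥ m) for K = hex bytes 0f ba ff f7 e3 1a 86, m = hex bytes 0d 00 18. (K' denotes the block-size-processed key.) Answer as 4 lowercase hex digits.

Key hex bytes 0f ba ff f7 e3 1a 86 is 7 bytes > B = 4, so hash it first: H(key) = 04 42, then zero-pad to 4 bytes: K' = 04 42 00 00.
K' ⊕ ipad = 32 74 36 36.
Inner input = 32 74 36 36 ∥ 0d 00 18.
Inner hash: sum = 50+116+54+54+13+0+24 = 311 → 01 37.

0137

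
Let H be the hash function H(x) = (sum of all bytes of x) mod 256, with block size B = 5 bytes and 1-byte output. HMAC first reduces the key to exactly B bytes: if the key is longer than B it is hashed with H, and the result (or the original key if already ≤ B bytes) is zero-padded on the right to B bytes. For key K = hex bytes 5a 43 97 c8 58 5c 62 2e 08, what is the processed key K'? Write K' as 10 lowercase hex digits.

4800000000

|K| = 9 > B = 5, so first hash the key.
H(K): sum = 90+67+151+200+88+92+98+46+8 = 840; mod 256 = 72 → 48.
Zero-pad H(K) = 48 to 5 bytes: K' = 48 00 00 00 00.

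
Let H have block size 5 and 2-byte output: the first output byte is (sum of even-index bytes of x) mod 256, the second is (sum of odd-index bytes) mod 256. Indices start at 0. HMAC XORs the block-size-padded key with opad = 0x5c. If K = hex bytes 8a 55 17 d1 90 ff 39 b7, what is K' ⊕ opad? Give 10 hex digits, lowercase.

Key hex bytes 8a 55 17 d1 90 ff 39 b7 is 8 bytes > B = 5, so hash it first: H(key) = 6a dc, then zero-pad to 5 bytes: K' = 6a dc 00 00 00.
XOR each byte with 0x5c: 6a⊕5c=36, dc⊕5c=80, 00⊕5c=5c, 00⊕5c=5c, 00⊕5c=5c.

36805c5c5c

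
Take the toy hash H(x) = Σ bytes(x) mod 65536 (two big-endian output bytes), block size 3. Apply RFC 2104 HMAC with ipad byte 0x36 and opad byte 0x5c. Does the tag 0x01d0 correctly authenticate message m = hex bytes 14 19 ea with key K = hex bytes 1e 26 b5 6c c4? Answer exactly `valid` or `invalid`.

Key hex bytes 1e 26 b5 6c c4 is 5 bytes > B = 3, so hash it first: H(key) = 02 29, then zero-pad to 3 bytes: K' = 02 29 00.
K' ⊕ ipad = 34 1f 36; K' ⊕ opad = 5e 75 5c.
Inner hash: sum = 52+31+54+20+25+234 = 416 → 01 a0.
Outer hash (recomputed tag): sum = 94+117+92+1+160 = 464 → 01 d0.
Recomputed tag = 01d0; claimed = 01d0 → match.

valid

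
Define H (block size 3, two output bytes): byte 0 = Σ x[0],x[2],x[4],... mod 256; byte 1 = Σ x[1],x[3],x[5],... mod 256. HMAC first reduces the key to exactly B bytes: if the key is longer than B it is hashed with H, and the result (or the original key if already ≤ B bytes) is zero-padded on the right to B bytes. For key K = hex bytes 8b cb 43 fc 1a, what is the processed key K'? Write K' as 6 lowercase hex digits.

e8c700

|K| = 5 > B = 3, so first hash the key.
H(K): even-index sum = 232 mod 256 = 232; odd-index sum = 455 mod 256 = 199 → e8 c7.
Zero-pad H(K) = e8 c7 to 3 bytes: K' = e8 c7 00.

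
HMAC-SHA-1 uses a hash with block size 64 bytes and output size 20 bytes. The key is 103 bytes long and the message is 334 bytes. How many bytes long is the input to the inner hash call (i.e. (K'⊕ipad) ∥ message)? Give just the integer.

398

Key is 103 > 64 bytes, so it is hashed to 20 bytes then zero-padded to 64: |K'| = 64.
Inner input = (K'⊕ipad) ∥ m → 64 + 334 = 398 bytes.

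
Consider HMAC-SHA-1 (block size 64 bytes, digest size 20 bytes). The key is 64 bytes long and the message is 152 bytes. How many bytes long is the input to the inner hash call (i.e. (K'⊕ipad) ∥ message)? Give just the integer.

216

Key is 64 ≤ 64 bytes, zero-padded: |K'| = 64.
Inner input = (K'⊕ipad) ∥ m → 64 + 152 = 216 bytes.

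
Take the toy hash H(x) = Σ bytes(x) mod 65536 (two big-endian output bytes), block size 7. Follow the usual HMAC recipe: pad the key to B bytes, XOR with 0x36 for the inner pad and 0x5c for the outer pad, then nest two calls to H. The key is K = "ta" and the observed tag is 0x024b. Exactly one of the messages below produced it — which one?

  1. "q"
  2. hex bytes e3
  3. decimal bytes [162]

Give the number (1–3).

1

Key "ta" = 74 61 is 2 bytes ≤ B = 7; zero-pad to 7 bytes: K' = 74 61 00 00 00 00 00.
K' ⊕ ipad = 42 57 36 36 36 36 36; K' ⊕ opad = 28 3d 5c 5c 5c 5c 5c.
m1: inner = H(42 57 36 36 36 36 36 71) = 02 18; tag = H(28 3d 5c 5c 5c 5c 5c 02 18) = 024b ← matches
m2: inner = H(42 57 36 36 36 36 36 e3) = 02 8a; tag = H(28 3d 5c 5c 5c 5c 5c 02 8a) = 02bd
m3: inner = H(42 57 36 36 36 36 36 a2) = 02 49; tag = H(28 3d 5c 5c 5c 5c 5c 02 49) = 027c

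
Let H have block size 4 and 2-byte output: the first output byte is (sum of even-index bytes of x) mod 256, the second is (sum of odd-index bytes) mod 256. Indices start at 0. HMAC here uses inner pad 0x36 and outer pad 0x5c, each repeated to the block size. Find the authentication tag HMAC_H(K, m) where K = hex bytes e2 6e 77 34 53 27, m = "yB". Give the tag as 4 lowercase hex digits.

Key hex bytes e2 6e 77 34 53 27 is 6 bytes > B = 4, so hash it first: H(key) = ac c9, then zero-pad to 4 bytes: K' = ac c9 00 00.
K' ⊕ ipad = 9a ff 36 36.  K' ⊕ opad = f0 95 5c 5c.
Inner input = (K'⊕ipad) ∥ m = 9a ff 36 36 ∥ 79 42.
Inner hash: even-index sum = 329 mod 256 = 73; odd-index sum = 375 mod 256 = 119 → 49 77.
Outer input = (K'⊕opad) ∥ inner = f0 95 5c 5c ∥ 49 77.
Outer hash (tag): even-index sum = 405 mod 256 = 149; odd-index sum = 360 mod 256 = 104 → 95 68.

9568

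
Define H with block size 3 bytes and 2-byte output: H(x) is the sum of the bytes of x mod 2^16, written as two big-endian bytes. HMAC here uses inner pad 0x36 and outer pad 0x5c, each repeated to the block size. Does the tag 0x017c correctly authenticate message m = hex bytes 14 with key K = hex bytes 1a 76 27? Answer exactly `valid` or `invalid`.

valid

Key hex bytes 1a 76 27 is exactly B = 3 bytes: K' = 1a 76 27.
K' ⊕ ipad = 2c 40 11; K' ⊕ opad = 46 2a 7b.
Inner hash: sum = 44+64+17+20 = 145 → 00 91.
Outer hash (recomputed tag): sum = 70+42+123+0+145 = 380 → 01 7c.
Recomputed tag = 017c; claimed = 017c → match.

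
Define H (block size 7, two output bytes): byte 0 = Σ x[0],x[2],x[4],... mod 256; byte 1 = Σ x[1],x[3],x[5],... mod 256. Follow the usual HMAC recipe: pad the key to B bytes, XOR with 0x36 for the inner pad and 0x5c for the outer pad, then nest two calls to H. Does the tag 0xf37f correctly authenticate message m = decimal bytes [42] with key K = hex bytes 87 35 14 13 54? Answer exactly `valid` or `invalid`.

Key hex bytes 87 35 14 13 54 is 5 bytes ≤ B = 7; zero-pad to 7 bytes: K' = 87 35 14 13 54 00 00.
K' ⊕ ipad = b1 03 22 25 62 36 36; K' ⊕ opad = db 69 48 4f 08 5c 5c.
Inner hash: even-index sum = 363 mod 256 = 107; odd-index sum = 136 mod 256 = 136 → 6b 88.
Outer hash (recomputed tag): even-index sum = 527 mod 256 = 15; odd-index sum = 383 mod 256 = 127 → 0f 7f.
Recomputed tag = 0f7f; claimed = f37f → mismatch.

invalid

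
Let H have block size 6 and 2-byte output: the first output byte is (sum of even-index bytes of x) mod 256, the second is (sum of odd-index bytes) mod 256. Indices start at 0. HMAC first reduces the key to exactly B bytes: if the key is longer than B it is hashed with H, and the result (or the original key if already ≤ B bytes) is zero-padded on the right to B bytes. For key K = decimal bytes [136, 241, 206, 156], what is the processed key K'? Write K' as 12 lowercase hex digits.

Key decimal bytes [136, 241, 206, 156] = 88 f1 ce 9c is 4 bytes ≤ B = 6; zero-pad to 6 bytes: K' = 88 f1 ce 9c 00 00.

88f1ce9c0000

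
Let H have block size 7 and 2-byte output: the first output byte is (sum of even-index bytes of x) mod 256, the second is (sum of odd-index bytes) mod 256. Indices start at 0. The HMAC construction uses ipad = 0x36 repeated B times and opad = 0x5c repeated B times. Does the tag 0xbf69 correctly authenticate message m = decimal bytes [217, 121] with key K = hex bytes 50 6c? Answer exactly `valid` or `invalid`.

Key hex bytes 50 6c is 2 bytes ≤ B = 7; zero-pad to 7 bytes: K' = 50 6c 00 00 00 00 00.
K' ⊕ ipad = 66 5a 36 36 36 36 36; K' ⊕ opad = 0c 30 5c 5c 5c 5c 5c.
Inner hash: even-index sum = 385 mod 256 = 129; odd-index sum = 415 mod 256 = 159 → 81 9f.
Outer hash (recomputed tag): even-index sum = 447 mod 256 = 191; odd-index sum = 361 mod 256 = 105 → bf 69.
Recomputed tag = bf69; claimed = bf69 → match.

valid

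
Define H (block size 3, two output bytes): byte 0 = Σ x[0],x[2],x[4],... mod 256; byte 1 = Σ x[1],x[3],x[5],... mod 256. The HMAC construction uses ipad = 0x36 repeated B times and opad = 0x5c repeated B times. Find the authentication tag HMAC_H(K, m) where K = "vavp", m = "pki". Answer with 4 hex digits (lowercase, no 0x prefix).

cc08

Key "vavp" = 76 61 76 70 is 4 bytes > B = 3, so hash it first: H(key) = ec d1, then zero-pad to 3 bytes: K' = ec d1 00.
K' ⊕ ipad = da e7 36.  K' ⊕ opad = b0 8d 5c.
Inner input = (K'⊕ipad) ∥ m = da e7 36 ∥ 70 6b 69.
Inner hash: even-index sum = 379 mod 256 = 123; odd-index sum = 448 mod 256 = 192 → 7b c0.
Outer input = (K'⊕opad) ∥ inner = b0 8d 5c ∥ 7b c0.
Outer hash (tag): even-index sum = 460 mod 256 = 204; odd-index sum = 264 mod 256 = 8 → cc 08.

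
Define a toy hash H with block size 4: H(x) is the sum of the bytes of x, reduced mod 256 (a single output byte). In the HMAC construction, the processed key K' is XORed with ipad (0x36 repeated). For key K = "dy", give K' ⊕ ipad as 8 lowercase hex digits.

Key "dy" = 64 79 is 2 bytes ≤ B = 4; zero-pad to 4 bytes: K' = 64 79 00 00.
XOR each byte with 0x36: 64⊕36=52, 79⊕36=4f, 00⊕36=36, 00⊕36=36.

524f3636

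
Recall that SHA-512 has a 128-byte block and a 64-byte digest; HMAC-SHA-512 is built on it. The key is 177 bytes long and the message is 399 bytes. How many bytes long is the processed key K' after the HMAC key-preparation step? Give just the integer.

128

Key is 177 > 128 bytes, so it is hashed to 64 bytes then zero-padded to 128: |K'| = 128.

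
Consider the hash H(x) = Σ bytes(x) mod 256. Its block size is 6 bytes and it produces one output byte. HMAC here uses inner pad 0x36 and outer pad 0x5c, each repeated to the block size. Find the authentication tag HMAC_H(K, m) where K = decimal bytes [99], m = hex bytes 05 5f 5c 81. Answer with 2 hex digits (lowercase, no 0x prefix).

Key decimal bytes [99] = 63 is 1 byte ≤ B = 6; zero-pad to 6 bytes: K' = 63 00 00 00 00 00.
K' ⊕ ipad = 55 36 36 36 36 36.  K' ⊕ opad = 3f 5c 5c 5c 5c 5c.
Inner input = (K'⊕ipad) ∥ m = 55 36 36 36 36 36 ∥ 05 5f 5c 81.
Inner hash: sum = 85+54+54+54+54+54+5+95+92+129 = 676; mod 256 = 164 → a4.
Outer input = (K'⊕opad) ∥ inner = 3f 5c 5c 5c 5c 5c ∥ a4.
Outer hash (tag): sum = 63+92+92+92+92+92+164 = 687; mod 256 = 175 → af.

af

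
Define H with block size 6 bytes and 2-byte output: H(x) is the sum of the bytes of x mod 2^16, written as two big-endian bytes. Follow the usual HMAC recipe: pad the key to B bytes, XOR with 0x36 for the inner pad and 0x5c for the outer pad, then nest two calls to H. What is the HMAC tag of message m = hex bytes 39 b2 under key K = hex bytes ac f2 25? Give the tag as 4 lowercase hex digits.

Key hex bytes ac f2 25 is 3 bytes ≤ B = 6; zero-pad to 6 bytes: K' = ac f2 25 00 00 00.
K' ⊕ ipad = 9a c4 13 36 36 36.  K' ⊕ opad = f0 ae 79 5c 5c 5c.
Inner input = (K'⊕ipad) ∥ m = 9a c4 13 36 36 36 ∥ 39 b2.
Inner hash: sum = 154+196+19+54+54+54+57+178 = 766 → 02 fe.
Outer input = (K'⊕opad) ∥ inner = f0 ae 79 5c 5c 5c ∥ 02 fe.
Outer hash (tag): sum = 240+174+121+92+92+92+2+254 = 1067 → 04 2b.

042b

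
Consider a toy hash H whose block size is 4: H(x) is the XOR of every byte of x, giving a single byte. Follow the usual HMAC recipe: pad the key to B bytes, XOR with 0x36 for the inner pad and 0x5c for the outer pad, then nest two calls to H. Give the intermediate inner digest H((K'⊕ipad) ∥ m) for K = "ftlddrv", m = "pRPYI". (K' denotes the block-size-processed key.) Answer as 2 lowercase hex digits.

Key "ftlddrv" = 66 74 6c 64 64 72 76 is 7 bytes > B = 4, so hash it first: H(key) = 7a, then zero-pad to 4 bytes: K' = 7a 00 00 00.
K' ⊕ ipad = 4c 36 36 36.
Inner input = 4c 36 36 36 ∥ 70 52 50 59 49.
Inner hash: XOR 4c⊕36⊕36⊕36⊕70⊕52⊕50⊕59⊕49 = 18.

18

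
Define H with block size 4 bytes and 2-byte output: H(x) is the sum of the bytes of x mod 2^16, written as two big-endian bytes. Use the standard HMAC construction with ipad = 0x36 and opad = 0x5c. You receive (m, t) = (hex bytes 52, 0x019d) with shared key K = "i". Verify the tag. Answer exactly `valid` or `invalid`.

Key "i" = 69 is 1 byte ≤ B = 4; zero-pad to 4 bytes: K' = 69 00 00 00.
K' ⊕ ipad = 5f 36 36 36; K' ⊕ opad = 35 5c 5c 5c.
Inner hash: sum = 95+54+54+54+82 = 339 → 01 53.
Outer hash (recomputed tag): sum = 53+92+92+92+1+83 = 413 → 01 9d.
Recomputed tag = 019d; claimed = 019d → match.

valid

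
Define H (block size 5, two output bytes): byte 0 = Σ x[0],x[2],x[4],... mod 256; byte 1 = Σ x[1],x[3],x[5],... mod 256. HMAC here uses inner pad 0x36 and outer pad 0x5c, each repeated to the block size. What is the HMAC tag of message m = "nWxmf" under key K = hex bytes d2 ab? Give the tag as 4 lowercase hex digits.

6567

Key hex bytes d2 ab is 2 bytes ≤ B = 5; zero-pad to 5 bytes: K' = d2 ab 00 00 00.
K' ⊕ ipad = e4 9d 36 36 36.  K' ⊕ opad = 8e f7 5c 5c 5c.
Inner input = (K'⊕ipad) ∥ m = e4 9d 36 36 36 ∥ 6e 57 78 6d 66.
Inner hash: even-index sum = 532 mod 256 = 20; odd-index sum = 543 mod 256 = 31 → 14 1f.
Outer input = (K'⊕opad) ∥ inner = 8e f7 5c 5c 5c ∥ 14 1f.
Outer hash (tag): even-index sum = 357 mod 256 = 101; odd-index sum = 359 mod 256 = 103 → 65 67.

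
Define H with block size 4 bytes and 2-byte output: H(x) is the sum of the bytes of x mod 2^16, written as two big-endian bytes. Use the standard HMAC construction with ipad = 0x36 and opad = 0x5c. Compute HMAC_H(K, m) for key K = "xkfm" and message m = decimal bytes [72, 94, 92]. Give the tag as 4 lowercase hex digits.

0120

Key "xkfm" = 78 6b 66 6d is exactly B = 4 bytes: K' = 78 6b 66 6d.
K' ⊕ ipad = 4e 5d 50 5b.  K' ⊕ opad = 24 37 3a 31.
Inner input = (K'⊕ipad) ∥ m = 4e 5d 50 5b ∥ 48 5e 5c.
Inner hash: sum = 78+93+80+91+72+94+92 = 600 → 02 58.
Outer input = (K'⊕opad) ∥ inner = 24 37 3a 31 ∥ 02 58.
Outer hash (tag): sum = 36+55+58+49+2+88 = 288 → 01 20.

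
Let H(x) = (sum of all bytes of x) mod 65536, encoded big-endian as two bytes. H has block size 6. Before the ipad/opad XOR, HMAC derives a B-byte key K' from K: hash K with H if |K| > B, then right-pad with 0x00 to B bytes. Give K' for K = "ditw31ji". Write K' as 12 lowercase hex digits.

|K| = 8 > B = 6, so first hash the key.
H(K): sum = 100+105+116+119+51+49+106+105 = 751 → 02 ef.
Zero-pad H(K) = 02 ef to 6 bytes: K' = 02 ef 00 00 00 00.

02ef00000000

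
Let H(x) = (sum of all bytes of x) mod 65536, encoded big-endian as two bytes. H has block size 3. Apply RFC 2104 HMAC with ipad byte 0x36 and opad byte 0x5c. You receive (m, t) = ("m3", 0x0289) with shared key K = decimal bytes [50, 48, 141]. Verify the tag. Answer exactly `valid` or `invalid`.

Key decimal bytes [50, 48, 141] = 32 30 8d is exactly B = 3 bytes: K' = 32 30 8d.
K' ⊕ ipad = 04 06 bb; K' ⊕ opad = 6e 6c d1.
Inner hash: sum = 4+6+187+109+51 = 357 → 01 65.
Outer hash (recomputed tag): sum = 110+108+209+1+101 = 529 → 02 11.
Recomputed tag = 0211; claimed = 0289 → mismatch.

invalid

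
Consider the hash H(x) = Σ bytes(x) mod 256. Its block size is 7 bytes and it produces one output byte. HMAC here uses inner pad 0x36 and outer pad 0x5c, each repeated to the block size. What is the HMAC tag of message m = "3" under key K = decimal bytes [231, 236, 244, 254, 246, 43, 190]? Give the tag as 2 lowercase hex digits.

Key decimal bytes [231, 236, 244, 254, 246, 43, 190] = e7 ec f4 fe f6 2b be is exactly B = 7 bytes: K' = e7 ec f4 fe f6 2b be.
K' ⊕ ipad = d1 da c2 c8 c0 1d 88.  K' ⊕ opad = bb b0 a8 a2 aa 77 e2.
Inner input = (K'⊕ipad) ∥ m = d1 da c2 c8 c0 1d 88 ∥ 33.
Inner hash: sum = 209+218+194+200+192+29+136+51 = 1229; mod 256 = 205 → cd.
Outer input = (K'⊕opad) ∥ inner = bb b0 a8 a2 aa 77 e2 ∥ cd.
Outer hash (tag): sum = 187+176+168+162+170+119+226+205 = 1413; mod 256 = 133 → 85.

85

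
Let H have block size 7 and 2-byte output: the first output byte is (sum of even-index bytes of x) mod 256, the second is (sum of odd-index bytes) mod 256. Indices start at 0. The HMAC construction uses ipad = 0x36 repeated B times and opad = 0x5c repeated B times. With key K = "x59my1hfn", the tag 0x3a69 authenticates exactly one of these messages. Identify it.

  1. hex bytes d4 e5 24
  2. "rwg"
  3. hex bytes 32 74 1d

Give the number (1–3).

Key "x59my1hfn" = 78 35 39 6d 79 31 68 66 6e is 9 bytes > B = 7, so hash it first: H(key) = 00 39, then zero-pad to 7 bytes: K' = 00 39 00 00 00 00 00.
K' ⊕ ipad = 36 0f 36 36 36 36 36; K' ⊕ opad = 5c 65 5c 5c 5c 5c 5c.
m1: inner = H(36 0f 36 36 36 36 36 d4 e5 24) = bd 73; tag = H(5c 65 5c 5c 5c 5c 5c bd 73) = e3da
m2: inner = H(36 0f 36 36 36 36 36 72 77 67) = 4f 54; tag = H(5c 65 5c 5c 5c 5c 5c 4f 54) = c46c
m3: inner = H(36 0f 36 36 36 36 36 32 74 1d) = 4c ca; tag = H(5c 65 5c 5c 5c 5c 5c 4c ca) = 3a69 ← matches

3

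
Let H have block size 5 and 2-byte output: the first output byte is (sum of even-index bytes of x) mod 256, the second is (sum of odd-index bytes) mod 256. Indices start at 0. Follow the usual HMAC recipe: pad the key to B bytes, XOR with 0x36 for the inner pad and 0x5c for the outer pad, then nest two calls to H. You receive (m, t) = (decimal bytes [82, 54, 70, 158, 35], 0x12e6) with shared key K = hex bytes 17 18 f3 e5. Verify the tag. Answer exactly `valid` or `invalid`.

invalid

Key hex bytes 17 18 f3 e5 is 4 bytes ≤ B = 5; zero-pad to 5 bytes: K' = 17 18 f3 e5 00.
K' ⊕ ipad = 21 2e c5 d3 36; K' ⊕ opad = 4b 44 af b9 5c.
Inner hash: even-index sum = 496 mod 256 = 240; odd-index sum = 444 mod 256 = 188 → f0 bc.
Outer hash (recomputed tag): even-index sum = 530 mod 256 = 18; odd-index sum = 493 mod 256 = 237 → 12 ed.
Recomputed tag = 12ed; claimed = 12e6 → mismatch.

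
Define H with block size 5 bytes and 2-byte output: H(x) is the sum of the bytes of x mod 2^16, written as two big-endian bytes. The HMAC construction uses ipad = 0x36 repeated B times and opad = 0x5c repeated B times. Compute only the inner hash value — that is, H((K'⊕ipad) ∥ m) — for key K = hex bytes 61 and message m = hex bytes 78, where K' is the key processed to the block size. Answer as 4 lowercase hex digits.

Key hex bytes 61 is 1 byte ≤ B = 5; zero-pad to 5 bytes: K' = 61 00 00 00 00.
K' ⊕ ipad = 57 36 36 36 36.
Inner input = 57 36 36 36 36 ∥ 78.
Inner hash: sum = 87+54+54+54+54+120 = 423 → 01 a7.

01a7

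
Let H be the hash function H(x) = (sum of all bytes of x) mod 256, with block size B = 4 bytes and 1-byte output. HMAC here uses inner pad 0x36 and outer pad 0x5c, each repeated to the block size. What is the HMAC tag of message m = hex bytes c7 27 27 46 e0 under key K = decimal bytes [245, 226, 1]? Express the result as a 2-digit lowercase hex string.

Key decimal bytes [245, 226, 1] = f5 e2 01 is 3 bytes ≤ B = 4; zero-pad to 4 bytes: K' = f5 e2 01 00.
K' ⊕ ipad = c3 d4 37 36.  K' ⊕ opad = a9 be 5d 5c.
Inner input = (K'⊕ipad) ∥ m = c3 d4 37 36 ∥ c7 27 27 46 e0.
Inner hash: sum = 195+212+55+54+199+39+39+70+224 = 1087; mod 256 = 63 → 3f.
Outer input = (K'⊕opad) ∥ inner = a9 be 5d 5c ∥ 3f.
Outer hash (tag): sum = 169+190+93+92+63 = 607; mod 256 = 95 → 5f.

5f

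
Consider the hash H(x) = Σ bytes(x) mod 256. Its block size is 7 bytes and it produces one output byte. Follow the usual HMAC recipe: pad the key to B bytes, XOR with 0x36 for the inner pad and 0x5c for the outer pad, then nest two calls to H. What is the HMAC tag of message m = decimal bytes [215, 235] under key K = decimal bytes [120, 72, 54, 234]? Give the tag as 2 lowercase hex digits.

Key decimal bytes [120, 72, 54, 234] = 78 48 36 ea is 4 bytes ≤ B = 7; zero-pad to 7 bytes: K' = 78 48 36 ea 00 00 00.
K' ⊕ ipad = 4e 7e 00 dc 36 36 36.  K' ⊕ opad = 24 14 6a b6 5c 5c 5c.
Inner input = (K'⊕ipad) ∥ m = 4e 7e 00 dc 36 36 36 ∥ d7 eb.
Inner hash: sum = 78+126+0+220+54+54+54+215+235 = 1036; mod 256 = 12 → 0c.
Outer input = (K'⊕opad) ∥ inner = 24 14 6a b6 5c 5c 5c ∥ 0c.
Outer hash (tag): sum = 36+20+106+182+92+92+92+12 = 632; mod 256 = 120 → 78.

78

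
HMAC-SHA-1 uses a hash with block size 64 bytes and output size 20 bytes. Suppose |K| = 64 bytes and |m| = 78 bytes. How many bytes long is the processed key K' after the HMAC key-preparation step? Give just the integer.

64

Key is 64 ≤ 64 bytes, zero-padded: |K'| = 64.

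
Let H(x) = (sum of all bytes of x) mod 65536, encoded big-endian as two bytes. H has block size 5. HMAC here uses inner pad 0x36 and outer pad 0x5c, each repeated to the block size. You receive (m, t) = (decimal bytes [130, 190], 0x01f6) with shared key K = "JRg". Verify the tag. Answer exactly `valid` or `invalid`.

valid

Key "JRg" = 4a 52 67 is 3 bytes ≤ B = 5; zero-pad to 5 bytes: K' = 4a 52 67 00 00.
K' ⊕ ipad = 7c 64 51 36 36; K' ⊕ opad = 16 0e 3b 5c 5c.
Inner hash: sum = 124+100+81+54+54+130+190 = 733 → 02 dd.
Outer hash (recomputed tag): sum = 22+14+59+92+92+2+221 = 502 → 01 f6.
Recomputed tag = 01f6; claimed = 01f6 → match.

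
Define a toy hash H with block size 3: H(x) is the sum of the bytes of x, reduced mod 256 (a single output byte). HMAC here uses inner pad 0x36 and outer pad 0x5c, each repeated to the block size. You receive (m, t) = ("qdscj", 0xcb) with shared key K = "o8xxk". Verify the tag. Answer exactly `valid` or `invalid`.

Key "o8xxk" = 6f 38 78 78 6b is 5 bytes > B = 3, so hash it first: H(key) = 02, then zero-pad to 3 bytes: K' = 02 00 00.
K' ⊕ ipad = 34 36 36; K' ⊕ opad = 5e 5c 5c.
Inner hash: sum = 52+54+54+113+100+115+99+106 = 693; mod 256 = 181 → b5.
Outer hash (recomputed tag): sum = 94+92+92+181 = 459; mod 256 = 203 → cb.
Recomputed tag = cb; claimed = cb → match.

valid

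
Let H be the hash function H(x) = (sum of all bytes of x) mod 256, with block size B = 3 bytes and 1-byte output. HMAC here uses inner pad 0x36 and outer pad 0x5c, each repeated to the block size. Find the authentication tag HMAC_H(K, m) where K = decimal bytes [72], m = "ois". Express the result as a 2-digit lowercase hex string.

Key decimal bytes [72] = 48 is 1 byte ≤ B = 3; zero-pad to 3 bytes: K' = 48 00 00.
K' ⊕ ipad = 7e 36 36.  K' ⊕ opad = 14 5c 5c.
Inner input = (K'⊕ipad) ∥ m = 7e 36 36 ∥ 6f 69 73.
Inner hash: sum = 126+54+54+111+105+115 = 565; mod 256 = 53 → 35.
Outer input = (K'⊕opad) ∥ inner = 14 5c 5c ∥ 35.
Outer hash (tag): sum = 20+92+92+53 = 257; mod 256 = 1 → 01.

01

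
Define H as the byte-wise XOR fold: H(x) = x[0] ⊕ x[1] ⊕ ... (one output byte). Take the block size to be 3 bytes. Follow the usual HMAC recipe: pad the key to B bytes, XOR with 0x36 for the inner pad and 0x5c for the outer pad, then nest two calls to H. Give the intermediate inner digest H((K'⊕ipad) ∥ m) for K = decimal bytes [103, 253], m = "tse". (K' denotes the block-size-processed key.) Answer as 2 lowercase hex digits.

Key decimal bytes [103, 253] = 67 fd is 2 bytes ≤ B = 3; zero-pad to 3 bytes: K' = 67 fd 00.
K' ⊕ ipad = 51 cb 36.
Inner input = 51 cb 36 ∥ 74 73 65.
Inner hash: XOR 51⊕cb⊕36⊕74⊕73⊕65 = ce.

ce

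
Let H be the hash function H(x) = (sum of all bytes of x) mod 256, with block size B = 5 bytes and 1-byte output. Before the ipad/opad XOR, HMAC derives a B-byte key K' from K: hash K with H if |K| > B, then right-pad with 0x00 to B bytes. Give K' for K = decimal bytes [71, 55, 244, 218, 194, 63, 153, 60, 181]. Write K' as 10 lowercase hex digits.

|K| = 9 > B = 5, so first hash the key.
H(K): sum = 71+55+244+218+194+63+153+60+181 = 1239; mod 256 = 215 → d7.
Zero-pad H(K) = d7 to 5 bytes: K' = d7 00 00 00 00.

d700000000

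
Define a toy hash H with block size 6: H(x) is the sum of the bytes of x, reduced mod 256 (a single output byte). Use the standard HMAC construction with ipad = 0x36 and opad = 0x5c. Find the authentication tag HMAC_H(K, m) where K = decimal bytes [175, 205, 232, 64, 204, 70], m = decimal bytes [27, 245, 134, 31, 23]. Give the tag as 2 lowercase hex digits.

1c

Key decimal bytes [175, 205, 232, 64, 204, 70] = af cd e8 40 cc 46 is exactly B = 6 bytes: K' = af cd e8 40 cc 46.
K' ⊕ ipad = 99 fb de 76 fa 70.  K' ⊕ opad = f3 91 b4 1c 90 1a.
Inner input = (K'⊕ipad) ∥ m = 99 fb de 76 fa 70 ∥ 1b f5 86 1f 17.
Inner hash: sum = 153+251+222+118+250+112+27+245+134+31+23 = 1566; mod 256 = 30 → 1e.
Outer input = (K'⊕opad) ∥ inner = f3 91 b4 1c 90 1a ∥ 1e.
Outer hash (tag): sum = 243+145+180+28+144+26+30 = 796; mod 256 = 28 → 1c.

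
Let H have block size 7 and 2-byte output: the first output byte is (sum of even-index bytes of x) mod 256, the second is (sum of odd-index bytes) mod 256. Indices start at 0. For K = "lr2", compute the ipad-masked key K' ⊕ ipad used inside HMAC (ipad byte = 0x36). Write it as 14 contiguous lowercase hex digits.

Key "lr2" = 6c 72 32 is 3 bytes ≤ B = 7; zero-pad to 7 bytes: K' = 6c 72 32 00 00 00 00.
XOR each byte with 0x36: 6c⊕36=5a, 72⊕36=44, 32⊕36=04, 00⊕36=36, 00⊕36=36, 00⊕36=36, 00⊕36=36.

5a440436363636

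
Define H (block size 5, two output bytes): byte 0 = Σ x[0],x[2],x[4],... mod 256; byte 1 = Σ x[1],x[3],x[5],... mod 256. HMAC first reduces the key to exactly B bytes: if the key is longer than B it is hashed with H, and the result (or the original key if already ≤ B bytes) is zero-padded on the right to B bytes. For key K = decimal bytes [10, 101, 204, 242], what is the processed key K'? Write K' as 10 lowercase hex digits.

0a65ccf200

Key decimal bytes [10, 101, 204, 242] = 0a 65 cc f2 is 4 bytes ≤ B = 5; zero-pad to 5 bytes: K' = 0a 65 cc f2 00.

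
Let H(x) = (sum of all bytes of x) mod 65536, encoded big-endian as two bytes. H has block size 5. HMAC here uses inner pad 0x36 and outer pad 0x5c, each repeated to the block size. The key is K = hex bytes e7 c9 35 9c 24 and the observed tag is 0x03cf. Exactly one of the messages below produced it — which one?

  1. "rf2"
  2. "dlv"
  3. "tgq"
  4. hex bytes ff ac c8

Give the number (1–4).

3

Key hex bytes e7 c9 35 9c 24 is exactly B = 5 bytes: K' = e7 c9 35 9c 24.
K' ⊕ ipad = d1 ff 03 aa 12; K' ⊕ opad = bb 95 69 c0 78.
m1: inner = H(d1 ff 03 aa 12 72 66 32) = 03 99; tag = H(bb 95 69 c0 78 03 99) = 038d
m2: inner = H(d1 ff 03 aa 12 64 6c 76) = 03 d5; tag = H(bb 95 69 c0 78 03 d5) = 03c9
m3: inner = H(d1 ff 03 aa 12 74 67 71) = 03 db; tag = H(bb 95 69 c0 78 03 db) = 03cf ← matches
m4: inner = H(d1 ff 03 aa 12 ff ac c8) = 05 02; tag = H(bb 95 69 c0 78 05 02) = 02f8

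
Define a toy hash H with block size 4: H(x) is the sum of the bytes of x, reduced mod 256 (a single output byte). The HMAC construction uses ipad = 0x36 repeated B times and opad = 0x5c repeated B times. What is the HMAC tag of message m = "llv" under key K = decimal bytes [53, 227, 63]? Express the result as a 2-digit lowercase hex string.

Key decimal bytes [53, 227, 63] = 35 e3 3f is 3 bytes ≤ B = 4; zero-pad to 4 bytes: K' = 35 e3 3f 00.
K' ⊕ ipad = 03 d5 09 36.  K' ⊕ opad = 69 bf 63 5c.
Inner input = (K'⊕ipad) ∥ m = 03 d5 09 36 ∥ 6c 6c 76.
Inner hash: sum = 3+213+9+54+108+108+118 = 613; mod 256 = 101 → 65.
Outer input = (K'⊕opad) ∥ inner = 69 bf 63 5c ∥ 65.
Outer hash (tag): sum = 105+191+99+92+101 = 588; mod 256 = 76 → 4c.

4c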